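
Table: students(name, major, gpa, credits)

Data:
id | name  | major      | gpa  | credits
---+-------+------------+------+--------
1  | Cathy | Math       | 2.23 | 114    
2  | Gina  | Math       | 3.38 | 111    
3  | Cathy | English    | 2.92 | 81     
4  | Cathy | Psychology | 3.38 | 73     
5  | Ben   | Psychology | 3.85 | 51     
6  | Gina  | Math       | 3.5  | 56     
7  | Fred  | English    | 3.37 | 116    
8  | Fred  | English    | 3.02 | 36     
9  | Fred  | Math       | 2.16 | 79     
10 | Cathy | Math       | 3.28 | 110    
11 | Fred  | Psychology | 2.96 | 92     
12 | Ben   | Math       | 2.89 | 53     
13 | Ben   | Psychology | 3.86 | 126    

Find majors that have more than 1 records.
SELECT major, COUNT(*) as cnt
FROM students
GROUP BY major
HAVING COUNT(*) > 1

Result:
  English: 3
  Math: 6
  Psychology: 4

Note: HAVING filters groups after aggregation, WHERE filters rows before.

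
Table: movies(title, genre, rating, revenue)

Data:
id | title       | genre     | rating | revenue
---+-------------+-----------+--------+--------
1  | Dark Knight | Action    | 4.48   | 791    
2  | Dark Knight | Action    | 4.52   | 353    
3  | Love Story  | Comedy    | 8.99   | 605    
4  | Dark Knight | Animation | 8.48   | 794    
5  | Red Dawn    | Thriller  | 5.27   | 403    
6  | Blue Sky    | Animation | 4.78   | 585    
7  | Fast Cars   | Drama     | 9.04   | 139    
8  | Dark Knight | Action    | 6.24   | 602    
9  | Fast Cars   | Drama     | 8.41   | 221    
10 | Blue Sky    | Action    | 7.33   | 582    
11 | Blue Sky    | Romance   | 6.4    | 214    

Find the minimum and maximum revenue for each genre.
SELECT genre, MIN(revenue), MAX(revenue)
FROM movies
GROUP BY genre

Result:
  Action: min=353, max=791
  Animation: min=585, max=794
  Comedy: min=605, max=605
  Drama: min=139, max=221
  Romance: min=214, max=214
  Thriller: min=403, max=403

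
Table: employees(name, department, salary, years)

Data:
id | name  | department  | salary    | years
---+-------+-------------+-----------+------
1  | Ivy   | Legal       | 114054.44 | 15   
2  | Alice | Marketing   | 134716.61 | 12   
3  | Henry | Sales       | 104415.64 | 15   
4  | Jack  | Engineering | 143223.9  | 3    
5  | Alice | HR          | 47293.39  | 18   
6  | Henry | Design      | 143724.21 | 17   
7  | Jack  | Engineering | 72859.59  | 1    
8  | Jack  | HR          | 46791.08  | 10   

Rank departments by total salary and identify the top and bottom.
SELECT department, SUM(salary)
FROM employees
GROUP BY department
ORDER BY SUM(salary)

All groups:
  HR: 94084.47
  Sales: 104415.64
  Legal: 114054.44
  Marketing: 134716.61
  Design: 143724.21
  Engineering: 216083.49

Highest: Engineering (216083.49)
Lowest: HR (94084.47)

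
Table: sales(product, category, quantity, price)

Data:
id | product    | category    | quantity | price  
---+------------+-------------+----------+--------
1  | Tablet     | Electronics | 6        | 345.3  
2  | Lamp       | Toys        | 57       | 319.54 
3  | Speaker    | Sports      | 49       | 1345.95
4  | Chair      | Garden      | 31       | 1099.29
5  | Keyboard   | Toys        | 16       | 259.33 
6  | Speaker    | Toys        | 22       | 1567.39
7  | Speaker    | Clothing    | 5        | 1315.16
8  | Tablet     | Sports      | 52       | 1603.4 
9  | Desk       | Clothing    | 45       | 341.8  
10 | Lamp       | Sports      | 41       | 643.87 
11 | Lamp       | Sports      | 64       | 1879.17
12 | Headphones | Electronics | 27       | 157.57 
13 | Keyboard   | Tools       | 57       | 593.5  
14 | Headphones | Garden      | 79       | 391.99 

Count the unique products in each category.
SELECT category, COUNT(DISTINCT product)
FROM sales
GROUP BY category

Result:
  Clothing: 2 distinct
  Electronics: 2 distinct
  Garden: 2 distinct
  Sports: 3 distinct
  Tools: 1 distinct
  Toys: 3 distinct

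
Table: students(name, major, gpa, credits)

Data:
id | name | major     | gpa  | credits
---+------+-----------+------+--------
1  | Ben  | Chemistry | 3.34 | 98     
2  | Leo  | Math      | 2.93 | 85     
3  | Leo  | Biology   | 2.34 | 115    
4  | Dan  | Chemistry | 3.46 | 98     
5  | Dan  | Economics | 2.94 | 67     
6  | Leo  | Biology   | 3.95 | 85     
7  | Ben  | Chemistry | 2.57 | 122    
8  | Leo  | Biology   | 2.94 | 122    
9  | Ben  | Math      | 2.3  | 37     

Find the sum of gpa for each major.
SELECT major, SUM(gpa) as result
FROM students
GROUP BY major

Result:
  Biology: 9.23
  Chemistry: 9.37
  Economics: 2.94
  Math: 5.23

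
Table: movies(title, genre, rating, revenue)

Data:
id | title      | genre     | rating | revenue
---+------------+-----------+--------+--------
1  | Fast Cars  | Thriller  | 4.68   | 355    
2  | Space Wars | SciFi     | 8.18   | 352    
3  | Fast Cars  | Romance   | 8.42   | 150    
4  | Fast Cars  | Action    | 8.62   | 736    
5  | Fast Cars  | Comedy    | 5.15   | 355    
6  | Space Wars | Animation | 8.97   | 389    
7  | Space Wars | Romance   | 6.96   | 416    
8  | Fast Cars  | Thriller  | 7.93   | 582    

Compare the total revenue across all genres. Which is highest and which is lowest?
SELECT genre, SUM(revenue)
FROM movies
GROUP BY genre
ORDER BY SUM(revenue)

All groups:
  SciFi: 352
  Comedy: 355
  Animation: 389
  Romance: 566
  Action: 736
  Thriller: 937

Highest: Thriller (937)
Lowest: SciFi (352)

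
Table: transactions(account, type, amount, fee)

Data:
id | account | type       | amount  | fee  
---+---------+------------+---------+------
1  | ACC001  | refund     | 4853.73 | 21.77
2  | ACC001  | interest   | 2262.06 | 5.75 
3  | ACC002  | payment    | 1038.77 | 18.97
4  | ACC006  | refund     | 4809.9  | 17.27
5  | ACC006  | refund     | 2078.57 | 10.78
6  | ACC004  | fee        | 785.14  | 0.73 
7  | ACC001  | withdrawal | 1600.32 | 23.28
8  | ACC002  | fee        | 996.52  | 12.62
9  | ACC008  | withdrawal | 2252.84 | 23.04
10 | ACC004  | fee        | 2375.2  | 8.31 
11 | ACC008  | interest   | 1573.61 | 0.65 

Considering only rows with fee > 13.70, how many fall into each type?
SELECT type, COUNT(*)
FROM transactions
WHERE fee > 13.70
GROUP BY type

Note: WHERE filters rows before grouping.

Result:
  payment: 1
  refund: 2
  withdrawal: 2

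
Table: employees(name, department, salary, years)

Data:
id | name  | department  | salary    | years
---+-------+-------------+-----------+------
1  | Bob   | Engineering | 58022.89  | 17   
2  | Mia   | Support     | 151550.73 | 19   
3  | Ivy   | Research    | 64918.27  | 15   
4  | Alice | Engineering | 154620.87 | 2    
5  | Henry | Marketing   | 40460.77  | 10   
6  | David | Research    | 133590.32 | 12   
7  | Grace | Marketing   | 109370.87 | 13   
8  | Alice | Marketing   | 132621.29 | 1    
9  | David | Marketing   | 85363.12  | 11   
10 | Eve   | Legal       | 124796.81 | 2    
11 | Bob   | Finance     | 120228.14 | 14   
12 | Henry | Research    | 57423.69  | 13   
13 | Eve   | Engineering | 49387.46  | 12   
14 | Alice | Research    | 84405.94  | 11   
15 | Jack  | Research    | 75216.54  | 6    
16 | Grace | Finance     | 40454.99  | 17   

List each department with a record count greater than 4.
SELECT department, COUNT(*) as cnt
FROM employees
GROUP BY department
HAVING COUNT(*) > 4

Result:
  Research: 5

Note: HAVING filters groups after aggregation, WHERE filters rows before.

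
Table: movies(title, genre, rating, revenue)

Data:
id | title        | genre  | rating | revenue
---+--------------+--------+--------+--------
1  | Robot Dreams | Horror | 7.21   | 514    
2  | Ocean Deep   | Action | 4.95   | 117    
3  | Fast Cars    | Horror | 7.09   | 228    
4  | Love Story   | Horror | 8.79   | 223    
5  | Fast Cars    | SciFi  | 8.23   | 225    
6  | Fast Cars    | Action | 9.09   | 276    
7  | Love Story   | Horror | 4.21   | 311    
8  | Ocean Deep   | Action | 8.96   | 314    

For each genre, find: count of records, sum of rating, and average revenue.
SELECT genre,
       COUNT(*) as cnt,
       SUM(rating) as total_rating,
       AVG(revenue) as avg_revenue
FROM movies
GROUP BY genre

Result:
  Action: 3 records, 23.00 total rating, 235.67 avg revenue
  Horror: 4 records, 27.30 total rating, 319.00 avg revenue
  SciFi: 1 records, 8.23 total rating, 225.00 avg revenue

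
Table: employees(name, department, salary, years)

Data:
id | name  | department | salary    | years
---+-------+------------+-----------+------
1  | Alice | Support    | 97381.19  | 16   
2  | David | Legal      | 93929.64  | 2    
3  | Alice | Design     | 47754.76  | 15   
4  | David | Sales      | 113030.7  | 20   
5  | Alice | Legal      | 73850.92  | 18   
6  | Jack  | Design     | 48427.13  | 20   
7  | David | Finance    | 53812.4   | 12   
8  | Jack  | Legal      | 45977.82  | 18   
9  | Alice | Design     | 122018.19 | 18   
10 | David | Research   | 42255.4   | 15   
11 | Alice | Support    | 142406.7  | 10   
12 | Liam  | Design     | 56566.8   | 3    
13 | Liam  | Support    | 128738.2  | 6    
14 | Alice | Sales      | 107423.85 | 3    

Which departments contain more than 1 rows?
SELECT department, COUNT(*) as cnt
FROM employees
GROUP BY department
HAVING COUNT(*) > 1

Result:
  Design: 4
  Legal: 3
  Sales: 2
  Support: 3

Note: HAVING filters groups after aggregation, WHERE filters rows before.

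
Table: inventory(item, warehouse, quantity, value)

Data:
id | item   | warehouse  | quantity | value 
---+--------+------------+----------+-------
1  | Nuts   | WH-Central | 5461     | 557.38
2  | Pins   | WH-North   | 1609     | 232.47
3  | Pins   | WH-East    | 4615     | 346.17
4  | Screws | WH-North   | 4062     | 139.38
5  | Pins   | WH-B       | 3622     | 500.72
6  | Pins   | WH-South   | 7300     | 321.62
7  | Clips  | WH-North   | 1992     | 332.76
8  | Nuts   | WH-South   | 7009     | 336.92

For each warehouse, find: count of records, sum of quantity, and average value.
SELECT warehouse,
       COUNT(*) as cnt,
       SUM(quantity) as total_quantity,
       AVG(value) as avg_value
FROM inventory
GROUP BY warehouse

Result:
  WH-B: 1 records, 3622 total quantity, 500.72 avg value
  WH-Central: 1 records, 5461 total quantity, 557.38 avg value
  WH-East: 1 records, 4615 total quantity, 346.17 avg value
  WH-North: 3 records, 7663 total quantity, 234.87 avg value
  WH-South: 2 records, 14309 total quantity, 329.27 avg value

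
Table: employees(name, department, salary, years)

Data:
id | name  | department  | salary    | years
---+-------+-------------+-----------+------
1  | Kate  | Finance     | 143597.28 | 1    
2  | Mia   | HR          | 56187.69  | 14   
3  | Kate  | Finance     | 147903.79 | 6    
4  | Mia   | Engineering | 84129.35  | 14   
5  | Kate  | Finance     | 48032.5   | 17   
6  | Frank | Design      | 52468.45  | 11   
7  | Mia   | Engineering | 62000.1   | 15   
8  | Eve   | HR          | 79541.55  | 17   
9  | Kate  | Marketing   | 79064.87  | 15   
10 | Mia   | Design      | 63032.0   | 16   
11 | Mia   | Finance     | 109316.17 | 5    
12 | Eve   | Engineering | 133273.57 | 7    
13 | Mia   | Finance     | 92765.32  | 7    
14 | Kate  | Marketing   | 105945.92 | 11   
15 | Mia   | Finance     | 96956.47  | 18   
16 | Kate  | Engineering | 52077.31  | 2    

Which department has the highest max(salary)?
SELECT department, MAX(salary) as val
FROM employees
GROUP BY department
ORDER BY val DESC
LIMIT 1

Result: Finance with max(salary) = 147903.79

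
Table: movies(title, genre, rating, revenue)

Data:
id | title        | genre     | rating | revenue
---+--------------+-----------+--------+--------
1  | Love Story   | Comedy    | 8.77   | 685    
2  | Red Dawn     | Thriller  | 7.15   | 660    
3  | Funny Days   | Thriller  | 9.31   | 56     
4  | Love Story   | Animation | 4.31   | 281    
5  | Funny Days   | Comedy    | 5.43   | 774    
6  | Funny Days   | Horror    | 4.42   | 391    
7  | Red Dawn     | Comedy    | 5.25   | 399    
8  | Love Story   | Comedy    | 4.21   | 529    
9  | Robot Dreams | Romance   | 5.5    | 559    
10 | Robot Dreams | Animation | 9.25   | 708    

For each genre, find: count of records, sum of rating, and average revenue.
SELECT genre,
       COUNT(*) as cnt,
       SUM(rating) as total_rating,
       AVG(revenue) as avg_revenue
FROM movies
GROUP BY genre

Result:
  Animation: 2 records, 13.56 total rating, 494.50 avg revenue
  Comedy: 4 records, 23.66 total rating, 596.75 avg revenue
  Horror: 1 records, 4.42 total rating, 391.00 avg revenue
  Romance: 1 records, 5.50 total rating, 559.00 avg revenue
  Thriller: 2 records, 16.46 total rating, 358.00 avg revenue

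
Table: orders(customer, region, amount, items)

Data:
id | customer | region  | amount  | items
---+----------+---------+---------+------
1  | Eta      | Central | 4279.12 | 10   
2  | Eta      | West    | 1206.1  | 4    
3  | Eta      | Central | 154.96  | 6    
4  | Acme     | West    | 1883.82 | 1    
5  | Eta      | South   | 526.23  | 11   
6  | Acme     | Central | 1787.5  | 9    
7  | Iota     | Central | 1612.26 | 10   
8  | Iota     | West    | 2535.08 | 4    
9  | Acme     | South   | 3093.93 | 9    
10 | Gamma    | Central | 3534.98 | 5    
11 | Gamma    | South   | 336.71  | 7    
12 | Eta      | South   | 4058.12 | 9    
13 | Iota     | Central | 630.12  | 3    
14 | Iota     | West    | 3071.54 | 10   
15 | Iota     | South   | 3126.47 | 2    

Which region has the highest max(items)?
SELECT region, MAX(items) as val
FROM orders
GROUP BY region
ORDER BY val DESC
LIMIT 1

Result: South with max(items) = 11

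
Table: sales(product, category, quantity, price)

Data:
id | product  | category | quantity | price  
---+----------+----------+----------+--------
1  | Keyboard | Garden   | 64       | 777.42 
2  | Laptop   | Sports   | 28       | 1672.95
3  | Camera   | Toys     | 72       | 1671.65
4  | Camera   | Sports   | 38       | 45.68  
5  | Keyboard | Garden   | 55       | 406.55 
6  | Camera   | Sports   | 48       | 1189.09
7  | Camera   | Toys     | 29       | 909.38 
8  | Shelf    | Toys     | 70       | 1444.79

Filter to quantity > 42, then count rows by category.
SELECT category, COUNT(*)
FROM sales
WHERE quantity > 42
GROUP BY category

Note: WHERE filters rows before grouping.

Result:
  Garden: 2
  Sports: 1
  Toys: 2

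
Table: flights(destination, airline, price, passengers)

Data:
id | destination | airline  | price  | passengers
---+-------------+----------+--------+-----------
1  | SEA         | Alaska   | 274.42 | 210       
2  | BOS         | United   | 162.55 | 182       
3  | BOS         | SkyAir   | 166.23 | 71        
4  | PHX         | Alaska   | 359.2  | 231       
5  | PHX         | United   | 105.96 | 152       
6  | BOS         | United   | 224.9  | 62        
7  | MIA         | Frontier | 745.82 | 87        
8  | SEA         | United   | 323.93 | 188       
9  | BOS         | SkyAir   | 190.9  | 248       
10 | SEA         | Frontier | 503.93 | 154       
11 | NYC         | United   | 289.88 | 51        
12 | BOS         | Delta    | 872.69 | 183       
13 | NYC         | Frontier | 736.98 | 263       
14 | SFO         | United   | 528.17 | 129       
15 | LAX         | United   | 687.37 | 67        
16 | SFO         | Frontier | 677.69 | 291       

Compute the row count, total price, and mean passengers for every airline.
SELECT airline,
       COUNT(*) as cnt,
       SUM(price) as total_price,
       AVG(passengers) as avg_passengers
FROM flights
GROUP BY airline

Result:
  Alaska: 2 records, 633.62 total price, 220.50 avg passengers
  Delta: 1 records, 872.69 total price, 183.00 avg passengers
  Frontier: 4 records, 2664.42 total price, 198.75 avg passengers
  SkyAir: 2 records, 357.13 total price, 159.50 avg passengers
  United: 7 records, 2322.76 total price, 118.71 avg passengers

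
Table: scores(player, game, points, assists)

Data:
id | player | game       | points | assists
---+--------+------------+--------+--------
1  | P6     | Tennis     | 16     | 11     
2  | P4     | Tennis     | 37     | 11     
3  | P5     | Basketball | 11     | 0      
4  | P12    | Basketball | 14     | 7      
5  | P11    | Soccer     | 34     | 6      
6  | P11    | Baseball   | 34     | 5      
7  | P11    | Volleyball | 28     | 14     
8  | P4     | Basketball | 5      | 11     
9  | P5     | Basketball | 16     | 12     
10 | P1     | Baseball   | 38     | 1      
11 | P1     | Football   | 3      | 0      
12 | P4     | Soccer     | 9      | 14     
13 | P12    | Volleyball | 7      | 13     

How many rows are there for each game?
SELECT game, COUNT(*) as count
FROM scores
GROUP BY game

Result:
  Baseball: 2
  Basketball: 4
  Football: 1
  Soccer: 2
  Tennis: 2
  Volleyball: 2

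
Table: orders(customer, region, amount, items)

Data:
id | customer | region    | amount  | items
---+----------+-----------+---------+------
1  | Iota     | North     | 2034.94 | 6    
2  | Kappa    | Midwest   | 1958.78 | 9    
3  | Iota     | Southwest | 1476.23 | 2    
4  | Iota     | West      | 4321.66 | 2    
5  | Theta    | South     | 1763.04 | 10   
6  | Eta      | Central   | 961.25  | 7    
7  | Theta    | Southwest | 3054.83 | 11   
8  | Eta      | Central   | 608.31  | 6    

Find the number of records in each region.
SELECT region, COUNT(*) as count
FROM orders
GROUP BY region

Result:
  Central: 2
  Midwest: 1
  North: 1
  South: 1
  Southwest: 2
  West: 1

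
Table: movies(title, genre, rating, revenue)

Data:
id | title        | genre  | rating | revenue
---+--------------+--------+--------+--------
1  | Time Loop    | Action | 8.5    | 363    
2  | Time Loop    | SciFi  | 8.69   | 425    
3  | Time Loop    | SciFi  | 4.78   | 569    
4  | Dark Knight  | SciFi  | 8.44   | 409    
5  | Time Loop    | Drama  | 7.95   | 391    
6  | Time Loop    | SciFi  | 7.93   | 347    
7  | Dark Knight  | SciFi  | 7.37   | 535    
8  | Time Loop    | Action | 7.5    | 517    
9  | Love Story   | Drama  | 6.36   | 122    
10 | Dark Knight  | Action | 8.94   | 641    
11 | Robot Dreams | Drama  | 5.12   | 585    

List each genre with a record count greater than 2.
SELECT genre, COUNT(*) as cnt
FROM movies
GROUP BY genre
HAVING COUNT(*) > 2

Result:
  Action: 3
  Drama: 3
  SciFi: 5

Note: HAVING filters groups after aggregation, WHERE filters rows before.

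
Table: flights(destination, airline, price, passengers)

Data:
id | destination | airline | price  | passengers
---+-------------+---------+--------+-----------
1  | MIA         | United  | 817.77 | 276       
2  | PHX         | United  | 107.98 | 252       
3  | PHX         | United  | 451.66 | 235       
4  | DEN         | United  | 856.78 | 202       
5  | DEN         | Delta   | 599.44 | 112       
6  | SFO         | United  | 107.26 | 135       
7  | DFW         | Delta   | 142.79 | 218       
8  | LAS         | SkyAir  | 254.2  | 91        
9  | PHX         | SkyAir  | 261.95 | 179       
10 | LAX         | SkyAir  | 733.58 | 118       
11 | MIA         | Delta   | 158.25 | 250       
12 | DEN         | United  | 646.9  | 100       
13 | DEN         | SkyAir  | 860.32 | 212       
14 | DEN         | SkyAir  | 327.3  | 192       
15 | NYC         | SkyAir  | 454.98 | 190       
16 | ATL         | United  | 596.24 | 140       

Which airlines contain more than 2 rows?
SELECT airline, COUNT(*) as cnt
FROM flights
GROUP BY airline
HAVING COUNT(*) > 2

Result:
  Delta: 3
  SkyAir: 6
  United: 7

Note: HAVING filters groups after aggregation, WHERE filters rows before.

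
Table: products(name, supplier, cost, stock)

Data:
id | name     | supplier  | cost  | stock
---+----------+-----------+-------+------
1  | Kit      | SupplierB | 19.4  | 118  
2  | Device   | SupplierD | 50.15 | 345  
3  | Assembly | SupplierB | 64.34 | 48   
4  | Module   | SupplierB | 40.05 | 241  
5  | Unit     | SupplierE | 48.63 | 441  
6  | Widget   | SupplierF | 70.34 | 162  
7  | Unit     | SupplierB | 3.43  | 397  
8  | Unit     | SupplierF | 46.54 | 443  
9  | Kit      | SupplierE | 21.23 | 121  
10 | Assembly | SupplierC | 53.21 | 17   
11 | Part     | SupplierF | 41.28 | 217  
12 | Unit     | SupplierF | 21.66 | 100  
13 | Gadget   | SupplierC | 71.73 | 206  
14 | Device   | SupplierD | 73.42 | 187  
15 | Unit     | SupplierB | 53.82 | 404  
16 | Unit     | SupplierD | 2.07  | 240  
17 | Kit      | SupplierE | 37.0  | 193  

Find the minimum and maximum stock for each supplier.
SELECT supplier, MIN(stock), MAX(stock)
FROM products
GROUP BY supplier

Result:
  SupplierB: min=48, max=404
  SupplierC: min=17, max=206
  SupplierD: min=187, max=345
  SupplierE: min=121, max=441
  SupplierF: min=100, max=443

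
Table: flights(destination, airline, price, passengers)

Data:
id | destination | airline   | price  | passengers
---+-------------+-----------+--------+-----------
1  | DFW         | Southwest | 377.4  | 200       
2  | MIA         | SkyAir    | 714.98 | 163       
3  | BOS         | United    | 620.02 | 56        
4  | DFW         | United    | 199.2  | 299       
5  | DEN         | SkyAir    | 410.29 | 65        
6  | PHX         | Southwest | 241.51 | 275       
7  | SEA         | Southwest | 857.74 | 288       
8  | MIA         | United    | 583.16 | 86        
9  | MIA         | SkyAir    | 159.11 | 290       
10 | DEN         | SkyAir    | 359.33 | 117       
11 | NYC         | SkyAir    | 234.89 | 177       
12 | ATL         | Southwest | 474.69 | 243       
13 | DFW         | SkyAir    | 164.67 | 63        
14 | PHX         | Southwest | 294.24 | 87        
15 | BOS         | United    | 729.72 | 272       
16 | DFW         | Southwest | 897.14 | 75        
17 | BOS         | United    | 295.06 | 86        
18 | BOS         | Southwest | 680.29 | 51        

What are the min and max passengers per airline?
SELECT airline, MIN(passengers), MAX(passengers)
FROM flights
GROUP BY airline

Result:
  SkyAir: min=63, max=290
  Southwest: min=51, max=288
  United: min=56, max=299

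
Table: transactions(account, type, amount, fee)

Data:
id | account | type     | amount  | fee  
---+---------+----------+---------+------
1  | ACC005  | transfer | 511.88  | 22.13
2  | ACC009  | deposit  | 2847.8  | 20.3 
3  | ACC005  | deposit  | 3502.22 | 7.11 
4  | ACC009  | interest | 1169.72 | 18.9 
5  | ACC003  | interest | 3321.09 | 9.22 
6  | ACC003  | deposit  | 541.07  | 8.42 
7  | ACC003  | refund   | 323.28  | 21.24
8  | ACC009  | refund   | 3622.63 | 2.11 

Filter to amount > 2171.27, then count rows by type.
SELECT type, COUNT(*)
FROM transactions
WHERE amount > 2171.27
GROUP BY type

Note: WHERE filters rows before grouping.

Result:
  deposit: 2
  interest: 1
  refund: 1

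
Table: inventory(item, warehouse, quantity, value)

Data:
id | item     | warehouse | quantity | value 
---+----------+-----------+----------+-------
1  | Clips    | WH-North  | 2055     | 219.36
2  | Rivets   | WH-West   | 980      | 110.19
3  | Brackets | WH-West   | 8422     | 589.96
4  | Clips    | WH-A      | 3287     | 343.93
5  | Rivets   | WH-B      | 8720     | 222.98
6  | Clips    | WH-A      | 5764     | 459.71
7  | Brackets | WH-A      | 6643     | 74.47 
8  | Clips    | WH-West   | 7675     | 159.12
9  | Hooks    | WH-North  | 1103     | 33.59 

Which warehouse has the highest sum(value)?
SELECT warehouse, SUM(value) as val
FROM inventory
GROUP BY warehouse
ORDER BY val DESC
LIMIT 1

Result: WH-A with sum(value) = 878.11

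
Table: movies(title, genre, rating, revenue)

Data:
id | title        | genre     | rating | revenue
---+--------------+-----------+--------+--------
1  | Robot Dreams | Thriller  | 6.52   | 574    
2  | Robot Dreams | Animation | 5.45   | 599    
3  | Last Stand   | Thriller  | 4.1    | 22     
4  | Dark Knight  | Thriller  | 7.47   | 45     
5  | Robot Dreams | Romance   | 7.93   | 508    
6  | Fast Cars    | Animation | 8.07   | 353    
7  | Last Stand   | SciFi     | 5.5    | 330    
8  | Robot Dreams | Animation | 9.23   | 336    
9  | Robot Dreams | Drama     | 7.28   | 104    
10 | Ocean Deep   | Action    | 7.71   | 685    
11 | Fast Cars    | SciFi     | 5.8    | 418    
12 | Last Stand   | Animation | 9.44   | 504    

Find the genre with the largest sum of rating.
SELECT genre, SUM(rating) as val
FROM movies
GROUP BY genre
ORDER BY val DESC
LIMIT 1

Result: Animation with sum(rating) = 32.19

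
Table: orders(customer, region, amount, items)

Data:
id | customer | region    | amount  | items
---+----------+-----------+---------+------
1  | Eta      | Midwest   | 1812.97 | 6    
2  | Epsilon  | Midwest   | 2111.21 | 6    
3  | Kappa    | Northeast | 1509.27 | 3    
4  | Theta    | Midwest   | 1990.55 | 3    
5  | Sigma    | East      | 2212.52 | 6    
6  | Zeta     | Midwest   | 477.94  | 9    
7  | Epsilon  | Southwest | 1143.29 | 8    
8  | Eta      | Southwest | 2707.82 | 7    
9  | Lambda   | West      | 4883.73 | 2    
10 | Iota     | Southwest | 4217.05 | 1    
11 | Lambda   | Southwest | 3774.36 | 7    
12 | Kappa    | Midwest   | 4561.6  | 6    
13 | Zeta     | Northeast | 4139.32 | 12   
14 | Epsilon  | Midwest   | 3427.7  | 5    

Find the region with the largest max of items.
SELECT region, MAX(items) as val
FROM orders
GROUP BY region
ORDER BY val DESC
LIMIT 1

Result: Northeast with max(items) = 12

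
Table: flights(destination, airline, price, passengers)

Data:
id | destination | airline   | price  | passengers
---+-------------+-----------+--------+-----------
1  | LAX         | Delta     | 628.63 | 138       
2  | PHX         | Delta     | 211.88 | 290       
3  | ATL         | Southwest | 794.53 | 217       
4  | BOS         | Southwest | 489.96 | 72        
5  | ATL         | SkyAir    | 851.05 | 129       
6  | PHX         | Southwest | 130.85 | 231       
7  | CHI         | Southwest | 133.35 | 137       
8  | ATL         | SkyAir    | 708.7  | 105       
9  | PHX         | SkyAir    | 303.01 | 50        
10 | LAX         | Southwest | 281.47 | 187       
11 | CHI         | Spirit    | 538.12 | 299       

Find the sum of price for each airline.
SELECT airline, SUM(price) as result
FROM flights
GROUP BY airline

Result:
  Delta: 840.51
  SkyAir: 1862.76
  Southwest: 1830.16
  Spirit: 538.12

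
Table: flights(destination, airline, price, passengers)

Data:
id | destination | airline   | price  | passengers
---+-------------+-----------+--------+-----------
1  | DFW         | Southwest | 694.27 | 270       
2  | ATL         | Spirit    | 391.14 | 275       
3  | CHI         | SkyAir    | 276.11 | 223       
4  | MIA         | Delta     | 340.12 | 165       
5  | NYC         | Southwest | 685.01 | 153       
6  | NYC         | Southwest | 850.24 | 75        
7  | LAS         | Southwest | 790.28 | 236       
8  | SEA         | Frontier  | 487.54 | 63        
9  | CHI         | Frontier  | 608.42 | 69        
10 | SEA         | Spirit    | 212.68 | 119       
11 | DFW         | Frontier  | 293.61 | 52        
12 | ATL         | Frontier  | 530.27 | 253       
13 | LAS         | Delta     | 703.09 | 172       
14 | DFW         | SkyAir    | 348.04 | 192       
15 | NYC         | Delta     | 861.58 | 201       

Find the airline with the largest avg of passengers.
SELECT airline, AVG(passengers) as val
FROM flights
GROUP BY airline
ORDER BY val DESC
LIMIT 1

Result: SkyAir with avg(passengers) = 207.50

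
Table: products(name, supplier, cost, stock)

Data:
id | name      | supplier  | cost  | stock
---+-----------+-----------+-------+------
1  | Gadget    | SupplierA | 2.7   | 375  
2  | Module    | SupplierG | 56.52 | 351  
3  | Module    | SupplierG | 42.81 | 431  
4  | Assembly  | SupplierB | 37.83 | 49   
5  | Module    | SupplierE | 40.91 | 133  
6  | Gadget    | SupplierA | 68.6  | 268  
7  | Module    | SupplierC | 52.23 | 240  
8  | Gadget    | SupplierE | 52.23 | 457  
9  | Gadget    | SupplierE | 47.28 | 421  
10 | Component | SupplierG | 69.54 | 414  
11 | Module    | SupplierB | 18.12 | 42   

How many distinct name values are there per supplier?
SELECT supplier, COUNT(DISTINCT name)
FROM products
GROUP BY supplier

Result:
  SupplierA: 1 distinct
  SupplierB: 2 distinct
  SupplierC: 1 distinct
  SupplierE: 2 distinct
  SupplierG: 2 distinct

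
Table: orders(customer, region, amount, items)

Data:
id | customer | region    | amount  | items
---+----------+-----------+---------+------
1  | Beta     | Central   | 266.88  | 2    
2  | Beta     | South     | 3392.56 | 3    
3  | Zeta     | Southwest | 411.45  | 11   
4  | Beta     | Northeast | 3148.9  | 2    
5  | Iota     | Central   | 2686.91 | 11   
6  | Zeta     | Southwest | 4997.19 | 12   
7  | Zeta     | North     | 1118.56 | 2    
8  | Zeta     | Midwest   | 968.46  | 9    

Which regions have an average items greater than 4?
SELECT region, AVG(items)
FROM orders
GROUP BY region
HAVING AVG(items) > 4

Result:
  Central: avg=6.50
  Midwest: avg=9.00
  Southwest: avg=11.50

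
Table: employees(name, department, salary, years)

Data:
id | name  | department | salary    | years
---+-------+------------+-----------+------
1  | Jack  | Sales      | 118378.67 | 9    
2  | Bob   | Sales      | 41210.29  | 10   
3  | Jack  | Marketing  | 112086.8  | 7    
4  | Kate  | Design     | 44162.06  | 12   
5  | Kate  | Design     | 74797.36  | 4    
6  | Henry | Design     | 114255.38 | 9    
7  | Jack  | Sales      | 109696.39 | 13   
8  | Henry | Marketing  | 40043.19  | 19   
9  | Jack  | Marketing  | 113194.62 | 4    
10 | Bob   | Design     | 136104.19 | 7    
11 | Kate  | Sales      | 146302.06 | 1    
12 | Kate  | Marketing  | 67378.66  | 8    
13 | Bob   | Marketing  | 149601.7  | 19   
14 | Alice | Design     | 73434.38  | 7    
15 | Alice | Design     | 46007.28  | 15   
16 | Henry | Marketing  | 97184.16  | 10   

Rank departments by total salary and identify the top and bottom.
SELECT department, SUM(salary)
FROM employees
GROUP BY department
ORDER BY SUM(salary)

All groups:
  Sales: 415587.41
  Design: 488760.65
  Marketing: 579489.13

Highest: Marketing (579489.13)
Lowest: Sales (415587.41)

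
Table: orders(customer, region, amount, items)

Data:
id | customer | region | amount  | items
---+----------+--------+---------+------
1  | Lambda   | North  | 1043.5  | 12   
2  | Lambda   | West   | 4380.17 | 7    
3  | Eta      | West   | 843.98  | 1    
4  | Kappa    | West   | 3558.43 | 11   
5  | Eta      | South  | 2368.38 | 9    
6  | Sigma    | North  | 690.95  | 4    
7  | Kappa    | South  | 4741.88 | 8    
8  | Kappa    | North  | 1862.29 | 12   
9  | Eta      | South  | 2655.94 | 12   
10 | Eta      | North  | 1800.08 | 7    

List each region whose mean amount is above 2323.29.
SELECT region, AVG(amount)
FROM orders
GROUP BY region
HAVING AVG(amount) > 2323.29

Result:
  South: avg=3255.40
  West: avg=2927.53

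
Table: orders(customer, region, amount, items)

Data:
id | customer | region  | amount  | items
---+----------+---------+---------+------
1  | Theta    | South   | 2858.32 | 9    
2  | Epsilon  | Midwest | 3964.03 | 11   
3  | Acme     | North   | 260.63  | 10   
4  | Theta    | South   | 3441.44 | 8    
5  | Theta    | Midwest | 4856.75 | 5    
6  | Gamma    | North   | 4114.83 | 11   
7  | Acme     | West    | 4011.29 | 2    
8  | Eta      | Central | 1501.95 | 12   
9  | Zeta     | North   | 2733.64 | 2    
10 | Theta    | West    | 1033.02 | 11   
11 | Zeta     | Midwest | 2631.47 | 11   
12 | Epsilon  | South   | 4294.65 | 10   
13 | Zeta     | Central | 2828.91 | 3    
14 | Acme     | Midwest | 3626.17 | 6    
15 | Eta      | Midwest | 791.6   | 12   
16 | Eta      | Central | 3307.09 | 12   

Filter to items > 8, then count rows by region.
SELECT region, COUNT(*)
FROM orders
WHERE items > 8
GROUP BY region

Note: WHERE filters rows before grouping.

Result:
  Central: 2
  Midwest: 3
  North: 2
  South: 2
  West: 1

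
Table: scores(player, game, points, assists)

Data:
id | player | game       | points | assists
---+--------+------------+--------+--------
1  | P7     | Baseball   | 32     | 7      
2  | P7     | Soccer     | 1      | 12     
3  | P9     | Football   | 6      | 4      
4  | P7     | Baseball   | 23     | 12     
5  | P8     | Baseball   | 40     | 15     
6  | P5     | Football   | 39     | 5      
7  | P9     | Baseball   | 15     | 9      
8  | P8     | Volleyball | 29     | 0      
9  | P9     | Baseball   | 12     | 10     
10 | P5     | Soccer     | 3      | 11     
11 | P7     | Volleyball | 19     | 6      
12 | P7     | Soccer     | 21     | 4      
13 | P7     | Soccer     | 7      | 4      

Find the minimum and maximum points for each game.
SELECT game, MIN(points), MAX(points)
FROM scores
GROUP BY game

Result:
  Baseball: min=12, max=40
  Football: min=6, max=39
  Soccer: min=1, max=21
  Volleyball: min=19, max=29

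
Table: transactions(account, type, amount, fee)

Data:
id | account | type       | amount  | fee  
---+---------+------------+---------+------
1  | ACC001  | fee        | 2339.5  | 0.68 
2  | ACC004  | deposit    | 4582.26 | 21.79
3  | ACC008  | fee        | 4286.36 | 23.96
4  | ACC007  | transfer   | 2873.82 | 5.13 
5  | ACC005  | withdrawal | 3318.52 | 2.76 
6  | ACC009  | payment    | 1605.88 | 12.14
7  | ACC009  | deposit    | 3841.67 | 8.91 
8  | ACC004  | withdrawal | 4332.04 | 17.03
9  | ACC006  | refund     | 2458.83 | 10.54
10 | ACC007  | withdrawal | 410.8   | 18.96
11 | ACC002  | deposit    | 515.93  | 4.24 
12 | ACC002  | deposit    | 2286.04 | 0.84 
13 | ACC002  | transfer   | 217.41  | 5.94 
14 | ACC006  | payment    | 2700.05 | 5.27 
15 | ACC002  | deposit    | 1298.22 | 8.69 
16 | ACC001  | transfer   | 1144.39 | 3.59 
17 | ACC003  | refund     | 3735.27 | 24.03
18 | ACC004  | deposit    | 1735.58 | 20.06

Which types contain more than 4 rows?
SELECT type, COUNT(*) as cnt
FROM transactions
GROUP BY type
HAVING COUNT(*) > 4

Result:
  deposit: 6

Note: HAVING filters groups after aggregation, WHERE filters rows before.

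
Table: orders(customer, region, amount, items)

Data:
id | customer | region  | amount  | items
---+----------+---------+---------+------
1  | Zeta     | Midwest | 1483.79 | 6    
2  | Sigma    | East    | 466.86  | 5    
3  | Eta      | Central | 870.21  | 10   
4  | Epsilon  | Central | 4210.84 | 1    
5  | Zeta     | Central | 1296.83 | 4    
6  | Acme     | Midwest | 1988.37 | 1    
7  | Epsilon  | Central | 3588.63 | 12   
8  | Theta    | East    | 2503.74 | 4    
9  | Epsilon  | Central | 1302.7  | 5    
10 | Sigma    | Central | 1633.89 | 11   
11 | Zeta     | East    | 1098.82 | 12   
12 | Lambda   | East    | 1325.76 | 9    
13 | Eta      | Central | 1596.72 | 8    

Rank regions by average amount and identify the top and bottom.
SELECT region, AVG(amount)
FROM orders
GROUP BY region
ORDER BY AVG(amount)

All groups:
  East: 1348.80
  Midwest: 1736.08
  Central: 2071.40

Highest: Central (2071.40)
Lowest: East (1348.80)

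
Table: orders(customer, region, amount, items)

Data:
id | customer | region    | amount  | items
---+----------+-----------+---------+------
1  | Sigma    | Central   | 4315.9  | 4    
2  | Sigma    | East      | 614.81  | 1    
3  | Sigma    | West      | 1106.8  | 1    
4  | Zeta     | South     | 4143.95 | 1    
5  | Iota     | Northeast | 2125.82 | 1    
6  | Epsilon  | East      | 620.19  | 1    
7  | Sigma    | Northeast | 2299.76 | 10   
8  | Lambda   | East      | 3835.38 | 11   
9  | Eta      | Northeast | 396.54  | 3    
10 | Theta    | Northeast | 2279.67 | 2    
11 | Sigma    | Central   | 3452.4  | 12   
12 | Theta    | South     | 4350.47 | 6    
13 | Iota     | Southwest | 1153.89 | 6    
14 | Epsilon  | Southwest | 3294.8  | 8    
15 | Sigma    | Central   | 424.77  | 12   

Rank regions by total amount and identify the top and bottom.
SELECT region, SUM(amount)
FROM orders
GROUP BY region
ORDER BY SUM(amount)

All groups:
  West: 1106.80
  Southwest: 4448.69
  East: 5070.38
  Northeast: 7101.79
  Central: 8193.07
  South: 8494.42

Highest: South (8494.42)
Lowest: West (1106.80)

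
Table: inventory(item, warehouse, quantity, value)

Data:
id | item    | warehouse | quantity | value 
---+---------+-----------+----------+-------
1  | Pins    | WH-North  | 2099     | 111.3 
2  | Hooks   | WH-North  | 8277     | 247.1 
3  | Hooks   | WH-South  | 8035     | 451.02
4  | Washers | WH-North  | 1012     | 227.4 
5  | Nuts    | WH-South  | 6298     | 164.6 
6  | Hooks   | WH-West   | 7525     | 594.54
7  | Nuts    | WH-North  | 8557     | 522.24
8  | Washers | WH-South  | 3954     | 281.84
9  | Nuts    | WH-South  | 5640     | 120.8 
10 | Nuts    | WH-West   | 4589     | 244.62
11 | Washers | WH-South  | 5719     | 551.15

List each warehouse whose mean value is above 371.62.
SELECT warehouse, AVG(value)
FROM inventory
GROUP BY warehouse
HAVING AVG(value) > 371.62

Result:
  WH-West: avg=419.58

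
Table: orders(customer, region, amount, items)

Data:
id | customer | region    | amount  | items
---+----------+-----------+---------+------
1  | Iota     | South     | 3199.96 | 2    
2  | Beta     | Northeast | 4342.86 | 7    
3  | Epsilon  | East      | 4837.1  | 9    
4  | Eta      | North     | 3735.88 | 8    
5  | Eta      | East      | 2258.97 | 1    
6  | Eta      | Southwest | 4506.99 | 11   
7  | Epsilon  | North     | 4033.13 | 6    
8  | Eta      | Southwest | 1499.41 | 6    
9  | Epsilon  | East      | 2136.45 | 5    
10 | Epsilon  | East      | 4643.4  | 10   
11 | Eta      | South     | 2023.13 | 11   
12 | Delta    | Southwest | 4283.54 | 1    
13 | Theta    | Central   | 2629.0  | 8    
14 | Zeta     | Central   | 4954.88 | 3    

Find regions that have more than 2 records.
SELECT region, COUNT(*) as cnt
FROM orders
GROUP BY region
HAVING COUNT(*) > 2

Result:
  East: 4
  Southwest: 3

Note: HAVING filters groups after aggregation, WHERE filters rows before.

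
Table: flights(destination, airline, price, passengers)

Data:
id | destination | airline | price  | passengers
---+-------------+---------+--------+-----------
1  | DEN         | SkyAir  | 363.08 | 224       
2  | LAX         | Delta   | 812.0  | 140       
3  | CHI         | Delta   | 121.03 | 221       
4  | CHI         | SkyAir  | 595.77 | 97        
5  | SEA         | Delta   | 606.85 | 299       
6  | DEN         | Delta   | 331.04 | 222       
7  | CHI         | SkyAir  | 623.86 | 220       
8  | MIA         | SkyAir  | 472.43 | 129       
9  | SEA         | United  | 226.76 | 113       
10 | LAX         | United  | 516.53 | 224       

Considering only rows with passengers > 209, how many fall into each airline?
SELECT airline, COUNT(*)
FROM flights
WHERE passengers > 209
GROUP BY airline

Note: WHERE filters rows before grouping.

Result:
  Delta: 3
  SkyAir: 2
  United: 1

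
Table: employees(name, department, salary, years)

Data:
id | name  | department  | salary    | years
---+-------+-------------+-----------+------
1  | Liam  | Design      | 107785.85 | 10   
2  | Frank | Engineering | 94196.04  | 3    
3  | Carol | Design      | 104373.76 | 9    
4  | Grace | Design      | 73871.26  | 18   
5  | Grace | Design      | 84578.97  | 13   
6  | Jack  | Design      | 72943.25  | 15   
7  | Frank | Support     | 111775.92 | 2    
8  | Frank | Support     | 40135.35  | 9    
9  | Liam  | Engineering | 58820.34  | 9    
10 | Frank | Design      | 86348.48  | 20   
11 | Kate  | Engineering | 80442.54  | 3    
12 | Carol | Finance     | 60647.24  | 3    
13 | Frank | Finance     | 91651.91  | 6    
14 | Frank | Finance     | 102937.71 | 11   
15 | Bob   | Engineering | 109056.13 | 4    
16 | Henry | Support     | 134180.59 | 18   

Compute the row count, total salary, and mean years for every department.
SELECT department,
       COUNT(*) as cnt,
       SUM(salary) as total_salary,
       AVG(years) as avg_years
FROM employees
GROUP BY department

Result:
  Design: 6 records, 529901.57 total salary, 14.17 avg years
  Engineering: 4 records, 342515.05 total salary, 4.75 avg years
  Finance: 3 records, 255236.86 total salary, 6.67 avg years
  Support: 3 records, 286091.86 total salary, 9.67 avg years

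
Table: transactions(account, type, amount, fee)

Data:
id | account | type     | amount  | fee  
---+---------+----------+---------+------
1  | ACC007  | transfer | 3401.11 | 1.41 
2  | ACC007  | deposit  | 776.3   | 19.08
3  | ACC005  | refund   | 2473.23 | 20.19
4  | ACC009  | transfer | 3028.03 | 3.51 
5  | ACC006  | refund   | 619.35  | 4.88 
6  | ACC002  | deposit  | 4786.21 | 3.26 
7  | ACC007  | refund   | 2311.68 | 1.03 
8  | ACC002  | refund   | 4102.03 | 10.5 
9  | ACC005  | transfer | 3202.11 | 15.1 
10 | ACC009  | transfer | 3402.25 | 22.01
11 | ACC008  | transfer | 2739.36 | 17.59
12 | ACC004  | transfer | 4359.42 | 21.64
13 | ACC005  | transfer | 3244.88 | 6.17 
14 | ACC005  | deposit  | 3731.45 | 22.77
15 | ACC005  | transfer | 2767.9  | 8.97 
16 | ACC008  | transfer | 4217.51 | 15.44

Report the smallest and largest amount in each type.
SELECT type, MIN(amount), MAX(amount)
FROM transactions
GROUP BY type

Result:
  deposit: min=776.30, max=4786.21
  refund: min=619.35, max=4102.03
  transfer: min=2739.36, max=4359.42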